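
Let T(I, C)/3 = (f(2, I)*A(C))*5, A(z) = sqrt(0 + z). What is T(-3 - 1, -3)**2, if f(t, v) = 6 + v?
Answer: -2700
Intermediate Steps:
A(z) = sqrt(z)
T(I, C) = 15*sqrt(C)*(6 + I) (T(I, C) = 3*(((6 + I)*sqrt(C))*5) = 3*((sqrt(C)*(6 + I))*5) = 3*(5*sqrt(C)*(6 + I)) = 15*sqrt(C)*(6 + I))
T(-3 - 1, -3)**2 = (15*sqrt(-3)*(6 + (-3 - 1)))**2 = (15*(I*sqrt(3))*(6 - 4))**2 = (15*(I*sqrt(3))*2)**2 = (30*I*sqrt(3))**2 = -2700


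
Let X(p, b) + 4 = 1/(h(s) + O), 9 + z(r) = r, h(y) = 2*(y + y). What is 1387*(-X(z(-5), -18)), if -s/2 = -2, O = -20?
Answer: 23579/4 ≈ 5894.8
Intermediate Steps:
s = 4 (s = -2*(-2) = 4)
h(y) = 4*y (h(y) = 2*(2*y) = 4*y)
z(r) = -9 + r
X(p, b) = -17/4 (X(p, b) = -4 + 1/(4*4 - 20) = -4 + 1/(16 - 20) = -4 + 1/(-4) = -4 - ¼ = -17/4)
1387*(-X(z(-5), -18)) = 1387*(-1*(-17/4)) = 1387*(17/4) = 23579/4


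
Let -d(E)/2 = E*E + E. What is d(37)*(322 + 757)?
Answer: -3034148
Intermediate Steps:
d(E) = -2*E - 2*E**2 (d(E) = -2*(E*E + E) = -2*(E**2 + E) = -2*(E + E**2) = -2*E - 2*E**2)
d(37)*(322 + 757) = (-2*37*(1 + 37))*(322 + 757) = -2*37*38*1079 = -2812*1079 = -3034148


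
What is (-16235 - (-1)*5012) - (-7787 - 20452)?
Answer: 17016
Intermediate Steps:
(-16235 - (-1)*5012) - (-7787 - 20452) = (-16235 - 1*(-5012)) - 1*(-28239) = (-16235 + 5012) + 28239 = -11223 + 28239 = 17016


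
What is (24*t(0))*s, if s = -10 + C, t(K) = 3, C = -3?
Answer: -936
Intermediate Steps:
s = -13 (s = -10 - 3 = -13)
(24*t(0))*s = (24*3)*(-13) = 72*(-13) = -936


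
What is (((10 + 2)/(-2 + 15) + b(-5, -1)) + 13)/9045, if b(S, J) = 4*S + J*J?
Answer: -22/39195 ≈ -0.00056130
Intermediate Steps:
b(S, J) = J**2 + 4*S (b(S, J) = 4*S + J**2 = J**2 + 4*S)
(((10 + 2)/(-2 + 15) + b(-5, -1)) + 13)/9045 = (((10 + 2)/(-2 + 15) + ((-1)**2 + 4*(-5))) + 13)/9045 = ((12/13 + (1 - 20)) + 13)/9045 = ((12*(1/13) - 19) + 13)/9045 = ((12/13 - 19) + 13)/9045 = (-235/13 + 13)/9045 = (1/9045)*(-66/13) = -22/39195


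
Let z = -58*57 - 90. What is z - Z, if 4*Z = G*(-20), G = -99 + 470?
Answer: -1541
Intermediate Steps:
G = 371
z = -3396 (z = -3306 - 90 = -3396)
Z = -1855 (Z = (371*(-20))/4 = (1/4)*(-7420) = -1855)
z - Z = -3396 - 1*(-1855) = -3396 + 1855 = -1541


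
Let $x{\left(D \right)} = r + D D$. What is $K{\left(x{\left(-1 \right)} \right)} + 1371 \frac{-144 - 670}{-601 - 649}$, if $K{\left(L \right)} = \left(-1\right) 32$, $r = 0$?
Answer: $\frac{537997}{625} \approx 860.79$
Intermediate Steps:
$x{\left(D \right)} = D^{2}$ ($x{\left(D \right)} = 0 + D D = 0 + D^{2} = D^{2}$)
$K{\left(L \right)} = -32$
$K{\left(x{\left(-1 \right)} \right)} + 1371 \frac{-144 - 670}{-601 - 649} = -32 + 1371 \frac{-144 - 670}{-601 - 649} = -32 + 1371 \left(- \frac{814}{-1250}\right) = -32 + 1371 \left(\left(-814\right) \left(- \frac{1}{1250}\right)\right) = -32 + 1371 \cdot \frac{407}{625} = -32 + \frac{557997}{625} = \frac{537997}{625}$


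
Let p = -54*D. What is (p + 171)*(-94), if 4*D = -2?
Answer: -18612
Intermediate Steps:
D = -1/2 (D = (1/4)*(-2) = -1/2 ≈ -0.50000)
p = 27 (p = -54*(-1/2) = 27)
(p + 171)*(-94) = (27 + 171)*(-94) = 198*(-94) = -18612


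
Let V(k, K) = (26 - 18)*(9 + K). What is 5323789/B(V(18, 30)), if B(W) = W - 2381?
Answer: -5323789/2069 ≈ -2573.1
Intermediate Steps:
V(k, K) = 72 + 8*K (V(k, K) = 8*(9 + K) = 72 + 8*K)
B(W) = -2381 + W
5323789/B(V(18, 30)) = 5323789/(-2381 + (72 + 8*30)) = 5323789/(-2381 + (72 + 240)) = 5323789/(-2381 + 312) = 5323789/(-2069) = 5323789*(-1/2069) = -5323789/2069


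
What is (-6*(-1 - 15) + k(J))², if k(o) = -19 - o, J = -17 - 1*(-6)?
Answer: 7744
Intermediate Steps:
J = -11 (J = -17 + 6 = -11)
(-6*(-1 - 15) + k(J))² = (-6*(-1 - 15) + (-19 - 1*(-11)))² = (-6*(-16) + (-19 + 11))² = (96 - 8)² = 88² = 7744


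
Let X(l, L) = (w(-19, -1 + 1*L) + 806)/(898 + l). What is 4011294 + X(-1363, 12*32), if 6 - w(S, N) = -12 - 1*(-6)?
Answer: 1865250892/465 ≈ 4.0113e+6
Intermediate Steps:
w(S, N) = 12 (w(S, N) = 6 - (-12 - 1*(-6)) = 6 - (-12 + 6) = 6 - 1*(-6) = 6 + 6 = 12)
X(l, L) = 818/(898 + l) (X(l, L) = (12 + 806)/(898 + l) = 818/(898 + l))
4011294 + X(-1363, 12*32) = 4011294 + 818/(898 - 1363) = 4011294 + 818/(-465) = 4011294 + 818*(-1/465) = 4011294 - 818/465 = 1865250892/465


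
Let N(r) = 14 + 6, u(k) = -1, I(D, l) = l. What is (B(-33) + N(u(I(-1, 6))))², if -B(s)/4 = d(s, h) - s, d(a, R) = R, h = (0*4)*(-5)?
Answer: 12544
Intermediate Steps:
h = 0 (h = 0*(-5) = 0)
N(r) = 20
B(s) = 4*s (B(s) = -4*(0 - s) = -(-4)*s = 4*s)
(B(-33) + N(u(I(-1, 6))))² = (4*(-33) + 20)² = (-132 + 20)² = (-112)² = 12544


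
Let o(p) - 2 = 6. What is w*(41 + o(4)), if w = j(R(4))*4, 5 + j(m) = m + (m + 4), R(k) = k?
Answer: 1372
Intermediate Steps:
o(p) = 8 (o(p) = 2 + 6 = 8)
j(m) = -1 + 2*m (j(m) = -5 + (m + (m + 4)) = -5 + (m + (4 + m)) = -5 + (4 + 2*m) = -1 + 2*m)
w = 28 (w = (-1 + 2*4)*4 = (-1 + 8)*4 = 7*4 = 28)
w*(41 + o(4)) = 28*(41 + 8) = 28*49 = 1372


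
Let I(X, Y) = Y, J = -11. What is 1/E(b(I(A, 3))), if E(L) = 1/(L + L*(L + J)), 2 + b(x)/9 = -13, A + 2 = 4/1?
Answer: 19575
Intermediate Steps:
A = 2 (A = -2 + 4/1 = -2 + 4*1 = -2 + 4 = 2)
b(x) = -135 (b(x) = -18 + 9*(-13) = -18 - 117 = -135)
E(L) = 1/(L + L*(-11 + L)) (E(L) = 1/(L + L*(L - 11)) = 1/(L + L*(-11 + L)))
1/E(b(I(A, 3))) = 1/(1/((-135)*(-10 - 135))) = 1/(-1/135/(-145)) = 1/(-1/135*(-1/145)) = 1/(1/19575) = 19575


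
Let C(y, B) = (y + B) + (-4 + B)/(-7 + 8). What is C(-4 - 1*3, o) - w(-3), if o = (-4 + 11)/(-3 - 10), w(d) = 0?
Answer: -157/13 ≈ -12.077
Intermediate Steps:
o = -7/13 (o = 7/(-13) = 7*(-1/13) = -7/13 ≈ -0.53846)
C(y, B) = -4 + y + 2*B (C(y, B) = (B + y) + (-4 + B)/1 = (B + y) + (-4 + B)*1 = (B + y) + (-4 + B) = -4 + y + 2*B)
C(-4 - 1*3, o) - w(-3) = (-4 + (-4 - 1*3) + 2*(-7/13)) - 1*0 = (-4 + (-4 - 3) - 14/13) + 0 = (-4 - 7 - 14/13) + 0 = -157/13 + 0 = -157/13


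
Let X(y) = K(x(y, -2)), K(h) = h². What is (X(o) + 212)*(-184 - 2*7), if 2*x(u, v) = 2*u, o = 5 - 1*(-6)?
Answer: -65934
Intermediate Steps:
o = 11 (o = 5 + 6 = 11)
x(u, v) = u (x(u, v) = (2*u)/2 = u)
X(y) = y²
(X(o) + 212)*(-184 - 2*7) = (11² + 212)*(-184 - 2*7) = (121 + 212)*(-184 - 14) = 333*(-198) = -65934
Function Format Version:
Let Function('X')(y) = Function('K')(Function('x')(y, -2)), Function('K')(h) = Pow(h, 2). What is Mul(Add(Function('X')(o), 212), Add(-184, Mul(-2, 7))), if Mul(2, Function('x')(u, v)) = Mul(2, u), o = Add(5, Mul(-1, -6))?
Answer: -65934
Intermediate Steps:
o = 11 (o = Add(5, 6) = 11)
Function('x')(u, v) = u (Function('x')(u, v) = Mul(Rational(1, 2), Mul(2, u)) = u)
Function('X')(y) = Pow(y, 2)
Mul(Add(Function('X')(o), 212), Add(-184, Mul(-2, 7))) = Mul(Add(Pow(11, 2), 212), Add(-184, Mul(-2, 7))) = Mul(Add(121, 212), Add(-184, -14)) = Mul(333, -198) = -65934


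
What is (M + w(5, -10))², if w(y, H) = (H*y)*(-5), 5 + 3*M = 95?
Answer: 78400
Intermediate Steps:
M = 30 (M = -5/3 + (⅓)*95 = -5/3 + 95/3 = 30)
w(y, H) = -5*H*y
(M + w(5, -10))² = (30 - 5*(-10)*5)² = (30 + 250)² = 280² = 78400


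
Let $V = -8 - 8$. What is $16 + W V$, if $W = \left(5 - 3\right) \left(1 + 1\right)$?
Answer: $-48$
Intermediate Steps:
$W = 4$ ($W = \left(5 - 3\right) 2 = 2 \cdot 2 = 4$)
$V = -16$ ($V = -8 - 8 = -16$)
$16 + W V = 16 + 4 \left(-16\right) = 16 - 64 = -48$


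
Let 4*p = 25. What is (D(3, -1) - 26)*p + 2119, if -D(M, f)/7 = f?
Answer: 8001/4 ≈ 2000.3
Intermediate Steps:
p = 25/4 (p = (¼)*25 = 25/4 ≈ 6.2500)
D(M, f) = -7*f
(D(3, -1) - 26)*p + 2119 = (-7*(-1) - 26)*(25/4) + 2119 = (7 - 26)*(25/4) + 2119 = -19*25/4 + 2119 = -475/4 + 2119 = 8001/4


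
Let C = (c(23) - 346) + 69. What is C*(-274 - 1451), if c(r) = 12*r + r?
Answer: -37950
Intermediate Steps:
c(r) = 13*r
C = 22 (C = (13*23 - 346) + 69 = (299 - 346) + 69 = -47 + 69 = 22)
C*(-274 - 1451) = 22*(-274 - 1451) = 22*(-1725) = -37950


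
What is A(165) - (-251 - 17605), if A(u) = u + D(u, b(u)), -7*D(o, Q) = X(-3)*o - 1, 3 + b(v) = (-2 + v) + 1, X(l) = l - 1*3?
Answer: 127138/7 ≈ 18163.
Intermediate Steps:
X(l) = -3 + l (X(l) = l - 3 = -3 + l)
b(v) = -4 + v (b(v) = -3 + ((-2 + v) + 1) = -3 + (-1 + v) = -4 + v)
D(o, Q) = 1/7 + 6*o/7 (D(o, Q) = -((-3 - 3)*o - 1)/7 = -(-6*o - 1)/7 = -(-1 - 6*o)/7 = 1/7 + 6*o/7)
A(u) = 1/7 + 13*u/7 (A(u) = u + (1/7 + 6*u/7) = 1/7 + 13*u/7)
A(165) - (-251 - 17605) = (1/7 + (13/7)*165) - (-251 - 17605) = (1/7 + 2145/7) - 1*(-17856) = 2146/7 + 17856 = 127138/7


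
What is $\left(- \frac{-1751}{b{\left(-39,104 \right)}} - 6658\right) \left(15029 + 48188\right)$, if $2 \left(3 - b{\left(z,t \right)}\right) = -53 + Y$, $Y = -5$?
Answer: $- \frac{13358068185}{32} \approx -4.1744 \cdot 10^{8}$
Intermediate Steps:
$b{\left(z,t \right)} = 32$ ($b{\left(z,t \right)} = 3 - \frac{-53 - 5}{2} = 3 - -29 = 3 + 29 = 32$)
$\left(- \frac{-1751}{b{\left(-39,104 \right)}} - 6658\right) \left(15029 + 48188\right) = \left(- \frac{-1751}{32} - 6658\right) \left(15029 + 48188\right) = \left(- \frac{-1751}{32} - 6658\right) 63217 = \left(\left(-1\right) \left(- \frac{1751}{32}\right) - 6658\right) 63217 = \left(\frac{1751}{32} - 6658\right) 63217 = \left(- \frac{211305}{32}\right) 63217 = - \frac{13358068185}{32}$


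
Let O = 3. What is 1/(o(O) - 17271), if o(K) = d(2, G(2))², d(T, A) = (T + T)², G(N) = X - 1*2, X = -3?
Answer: -1/17015 ≈ -5.8772e-5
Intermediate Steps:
G(N) = -5 (G(N) = -3 - 1*2 = -3 - 2 = -5)
d(T, A) = 4*T² (d(T, A) = (2*T)² = 4*T²)
o(K) = 256 (o(K) = (4*2²)² = (4*4)² = 16² = 256)
1/(o(O) - 17271) = 1/(256 - 17271) = 1/(-17015) = -1/17015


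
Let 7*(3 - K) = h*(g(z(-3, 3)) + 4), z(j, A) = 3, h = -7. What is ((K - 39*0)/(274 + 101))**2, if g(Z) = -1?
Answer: 4/15625 ≈ 0.00025600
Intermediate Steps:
K = 6 (K = 3 - (-1)*(-1 + 4) = 3 - (-1)*3 = 3 - 1/7*(-21) = 3 + 3 = 6)
((K - 39*0)/(274 + 101))**2 = ((6 - 39*0)/(274 + 101))**2 = ((6 + 0)/375)**2 = (6*(1/375))**2 = (2/125)**2 = 4/15625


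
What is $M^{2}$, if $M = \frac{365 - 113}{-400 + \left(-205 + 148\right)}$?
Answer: $\frac{63504}{208849} \approx 0.30407$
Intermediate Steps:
$M = - \frac{252}{457}$ ($M = \frac{252}{-400 - 57} = \frac{252}{-457} = 252 \left(- \frac{1}{457}\right) = - \frac{252}{457} \approx -0.55142$)
$M^{2} = \left(- \frac{252}{457}\right)^{2} = \frac{63504}{208849}$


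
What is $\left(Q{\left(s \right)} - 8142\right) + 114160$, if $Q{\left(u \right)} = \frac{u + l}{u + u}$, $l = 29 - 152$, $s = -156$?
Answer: $\frac{11025965}{104} \approx 1.0602 \cdot 10^{5}$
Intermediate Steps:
$l = -123$
$Q{\left(u \right)} = \frac{-123 + u}{2 u}$ ($Q{\left(u \right)} = \frac{u - 123}{u + u} = \frac{-123 + u}{2 u}$)
$\left(Q{\left(s \right)} - 8142\right) + 114160 = \left(\frac{-123 - 156}{2 \left(-156\right)} - 8142\right) + 114160 = \left(\frac{1}{2} \left(- \frac{1}{156}\right) \left(-279\right) - 8142\right) + 114160 = \left(\frac{93}{104} - 8142\right) + 114160 = - \frac{846675}{104} + 114160 = \frac{11025965}{104}$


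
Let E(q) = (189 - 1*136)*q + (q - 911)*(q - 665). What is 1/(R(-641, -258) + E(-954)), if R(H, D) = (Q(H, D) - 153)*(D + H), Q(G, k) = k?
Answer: 1/3338362 ≈ 2.9955e-7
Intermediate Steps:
R(H, D) = (-153 + D)*(D + H) (R(H, D) = (D - 153)*(D + H) = (-153 + D)*(D + H))
E(q) = 53*q + (-911 + q)*(-665 + q) (E(q) = (189 - 136)*q + (-911 + q)*(-665 + q) = 53*q + (-911 + q)*(-665 + q))
1/(R(-641, -258) + E(-954)) = 1/(((-258)² - 153*(-258) - 153*(-641) - 258*(-641)) + (605815 + (-954)² - 1523*(-954))) = 1/((66564 + 39474 + 98073 + 165378) + (605815 + 910116 + 1452942)) = 1/(369489 + 2968873) = 1/3338362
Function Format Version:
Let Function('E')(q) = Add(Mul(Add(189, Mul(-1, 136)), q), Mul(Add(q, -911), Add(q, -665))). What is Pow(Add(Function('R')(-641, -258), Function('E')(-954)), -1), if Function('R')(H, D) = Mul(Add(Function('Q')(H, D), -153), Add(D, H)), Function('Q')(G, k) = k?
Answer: Rational(1, 3338362) ≈ 2.9955e-7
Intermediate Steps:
Function('R')(H, D) = Mul(Add(-153, D), Add(D, H)) (Function('R')(H, D) = Mul(Add(D, -153), Add(D, H)) = Mul(Add(-153, D), Add(D, H)))
Function('E')(q) = Add(Mul(53, q), Mul(Add(-911, q), Add(-665, q))) (Function('E')(q) = Add(Mul(Add(189, -136), q), Mul(Add(-911, q), Add(-665, q))) = Add(Mul(53, q), Mul(Add(-911, q), Add(-665, q))))
Pow(Add(Function('R')(-641, -258), Function('E')(-954)), -1) = Pow(Add(Add(Pow(-258, 2), Mul(-153, -258), Mul(-153, -641), Mul(-258, -641)), Add(605815, Pow(-954, 2), Mul(-1523, -954))), -1) = Pow(Add(Add(66564, 39474, 98073, 165378), Add(605815, 910116, 1452942)), -1) = Pow(Add(369489, 2968873), -1) = Pow(3338362, -1) = Rational(1, 3338362)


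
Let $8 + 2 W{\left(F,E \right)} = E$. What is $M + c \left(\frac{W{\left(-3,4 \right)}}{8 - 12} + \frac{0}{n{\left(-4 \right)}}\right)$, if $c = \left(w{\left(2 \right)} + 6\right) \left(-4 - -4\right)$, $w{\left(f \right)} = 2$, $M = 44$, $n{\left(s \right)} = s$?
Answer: $44$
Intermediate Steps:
$W{\left(F,E \right)} = -4 + \frac{E}{2}$
$c = 0$ ($c = \left(2 + 6\right) \left(-4 - -4\right) = 8 \left(-4 + 4\right) = 8 \cdot 0 = 0$)
$M + c \left(\frac{W{\left(-3,4 \right)}}{8 - 12} + \frac{0}{n{\left(-4 \right)}}\right) = 44 + 0 \left(\frac{-4 + \frac{1}{2} \cdot 4}{8 - 12} + \frac{0}{-4}\right) = 44 + 0 \left(\frac{-4 + 2}{-4} + 0 \left(- \frac{1}{4}\right)\right) = 44 + 0 \left(\left(-2\right) \left(- \frac{1}{4}\right) + 0\right) = 44 + 0 \left(\frac{1}{2} + 0\right) = 44 + 0 \cdot \frac{1}{2} = 44 + 0 = 44$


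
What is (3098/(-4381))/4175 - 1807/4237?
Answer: -33064375951/77497589975 ≈ -0.42665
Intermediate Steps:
(3098/(-4381))/4175 - 1807/4237 = (3098*(-1/4381))*(1/4175) - 1807*1/4237 = -3098/4381*1/4175 - 1807/4237 = -3098/18290675 - 1807/4237 = -33064375951/77497589975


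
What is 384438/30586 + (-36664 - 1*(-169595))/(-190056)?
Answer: 34499460481/2906526408 ≈ 11.870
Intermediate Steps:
384438/30586 + (-36664 - 1*(-169595))/(-190056) = 384438*(1/30586) + (-36664 + 169595)*(-1/190056) = 192219/15293 + 132931*(-1/190056) = 192219/15293 - 132931/190056 = 34499460481/2906526408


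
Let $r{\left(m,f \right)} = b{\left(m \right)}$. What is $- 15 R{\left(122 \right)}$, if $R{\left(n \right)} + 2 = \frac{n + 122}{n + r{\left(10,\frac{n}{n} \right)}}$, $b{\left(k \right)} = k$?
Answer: $\frac{25}{11} \approx 2.2727$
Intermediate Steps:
$r{\left(m,f \right)} = m$
$R{\left(n \right)} = -2 + \frac{122 + n}{10 + n}$ ($R{\left(n \right)} = -2 + \frac{n + 122}{n + 10} = -2 + \frac{122 + n}{10 + n}$)
$- 15 R{\left(122 \right)} = - 15 \frac{102 - 122}{10 + 122} = - 15 \frac{102 - 122}{132} = - 15 \cdot \frac{1}{132} \left(-20\right) = \left(-15\right) \left(- \frac{5}{33}\right) = \frac{25}{11}$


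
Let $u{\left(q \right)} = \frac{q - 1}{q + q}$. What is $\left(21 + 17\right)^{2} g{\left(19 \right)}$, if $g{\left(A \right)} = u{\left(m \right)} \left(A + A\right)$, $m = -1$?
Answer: $54872$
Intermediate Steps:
$u{\left(q \right)} = \frac{-1 + q}{2 q}$
$g{\left(A \right)} = 2 A$ ($g{\left(A \right)} = \frac{-1 - 1}{2 \left(-1\right)} \left(A + A\right) = \frac{1}{2} \left(-1\right) \left(-2\right) 2 A = 1 \cdot 2 A = 2 A$)
$\left(21 + 17\right)^{2} g{\left(19 \right)} = \left(21 + 17\right)^{2} \cdot 2 \cdot 19 = 38^{2} \cdot 38 = 1444 \cdot 38 = 54872$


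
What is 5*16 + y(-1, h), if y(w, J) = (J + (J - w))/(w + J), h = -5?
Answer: 163/2 ≈ 81.500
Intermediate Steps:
y(w, J) = (-w + 2*J)/(J + w)
5*16 + y(-1, h) = 5*16 + (-1*(-1) + 2*(-5))/(-5 - 1) = 80 + (1 - 10)/(-6) = 80 - 1/6*(-9) = 80 + 3/2 = 163/2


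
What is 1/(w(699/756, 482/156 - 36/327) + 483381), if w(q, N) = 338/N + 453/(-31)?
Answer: 785323/379687825170 ≈ 2.0683e-6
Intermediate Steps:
w(q, N) = -453/31 + 338/N (w(q, N) = 338/N + 453*(-1/31) = 338/N - 453/31 = -453/31 + 338/N)
1/(w(699/756, 482/156 - 36/327) + 483381) = 1/((-453/31 + 338/(482/156 - 36/327)) + 483381) = 1/((-453/31 + 338/(482*(1/156) - 36*1/327)) + 483381) = 1/((-453/31 + 338/(241/78 - 12/109)) + 483381) = 1/((-453/31 + 338/(25333/8502)) + 483381) = 1/((-453/31 + 338*(8502/25333)) + 483381) = 1/((-453/31 + 2873676/25333) + 483381) = 1/(77608107/785323 + 483381) = 1/(379687825170/785323) = 785323/379687825170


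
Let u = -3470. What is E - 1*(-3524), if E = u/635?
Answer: 446854/127 ≈ 3518.5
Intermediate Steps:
E = -694/127 (E = -3470/635 = -3470*1/635 = -694/127 ≈ -5.4646)
E - 1*(-3524) = -694/127 - 1*(-3524) = -694/127 + 3524 = 446854/127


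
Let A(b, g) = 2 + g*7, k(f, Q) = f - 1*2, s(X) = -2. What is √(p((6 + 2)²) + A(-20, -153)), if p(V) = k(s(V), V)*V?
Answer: 5*I*√53 ≈ 36.401*I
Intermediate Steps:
k(f, Q) = -2 + f (k(f, Q) = f - 2 = -2 + f)
p(V) = -4*V (p(V) = (-2 - 2)*V = -4*V)
A(b, g) = 2 + 7*g
√(p((6 + 2)²) + A(-20, -153)) = √(-4*(6 + 2)² + (2 + 7*(-153))) = √(-4*8² + (2 - 1071)) = √(-4*64 - 1069) = √(-256 - 1069) = √(-1325) = 5*I*√53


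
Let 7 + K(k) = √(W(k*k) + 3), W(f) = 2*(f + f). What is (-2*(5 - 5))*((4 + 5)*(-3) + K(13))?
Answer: 0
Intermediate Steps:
W(f) = 4*f (W(f) = 2*(2*f) = 4*f)
K(k) = -7 + √(3 + 4*k²) (K(k) = -7 + √(4*(k*k) + 3) = -7 + √(4*k² + 3) = -7 + √(3 + 4*k²))
(-2*(5 - 5))*((4 + 5)*(-3) + K(13)) = (-2*(5 - 5))*((4 + 5)*(-3) + (-7 + √(3 + 4*13²))) = (-2*0)*(9*(-3) + (-7 + √(3 + 4*169))) = 0*(-27 + (-7 + √(3 + 676))) = 0*(-27 + (-7 + √679)) = 0*(-34 + √679) = 0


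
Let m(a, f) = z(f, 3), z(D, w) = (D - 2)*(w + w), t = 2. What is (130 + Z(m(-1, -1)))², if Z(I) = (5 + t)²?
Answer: 32041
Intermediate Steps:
z(D, w) = 2*w*(-2 + D) (z(D, w) = (-2 + D)*(2*w) = 2*w*(-2 + D))
m(a, f) = -12 + 6*f (m(a, f) = 2*3*(-2 + f) = -12 + 6*f)
Z(I) = 49 (Z(I) = (5 + 2)² = 7² = 49)
(130 + Z(m(-1, -1)))² = (130 + 49)² = 179² = 32041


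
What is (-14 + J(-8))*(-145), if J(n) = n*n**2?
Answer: 76270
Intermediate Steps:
J(n) = n**3
(-14 + J(-8))*(-145) = (-14 + (-8)**3)*(-145) = (-14 - 512)*(-145) = -526*(-145) = 76270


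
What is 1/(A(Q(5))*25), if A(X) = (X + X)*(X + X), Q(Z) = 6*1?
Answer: 1/3600 ≈ 0.00027778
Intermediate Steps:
Q(Z) = 6
A(X) = 4*X² (A(X) = (2*X)*(2*X) = 4*X²)
1/(A(Q(5))*25) = 1/((4*6²)*25) = 1/((4*36)*25) = 1/(144*25) = 1/3600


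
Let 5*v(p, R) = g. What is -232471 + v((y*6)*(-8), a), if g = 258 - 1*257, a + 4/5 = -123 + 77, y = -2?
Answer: -1162354/5 ≈ -2.3247e+5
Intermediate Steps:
a = -234/5 (a = -⅘ + (-123 + 77) = -⅘ - 46 = -234/5 ≈ -46.800)
g = 1 (g = 258 - 257 = 1)
v(p, R) = ⅕ (v(p, R) = (⅕)*1 = ⅕)
-232471 + v((y*6)*(-8), a) = -232471 + ⅕ = -1162354/5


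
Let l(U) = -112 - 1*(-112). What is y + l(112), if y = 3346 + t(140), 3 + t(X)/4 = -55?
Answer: 3114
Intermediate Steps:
t(X) = -232 (t(X) = -12 + 4*(-55) = -12 - 220 = -232)
l(U) = 0 (l(U) = -112 + 112 = 0)
y = 3114 (y = 3346 - 232 = 3114)
y + l(112) = 3114 + 0 = 3114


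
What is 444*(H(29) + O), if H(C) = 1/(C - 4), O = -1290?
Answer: -14318556/25 ≈ -5.7274e+5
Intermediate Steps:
H(C) = 1/(-4 + C)
444*(H(29) + O) = 444*(1/(-4 + 29) - 1290) = 444*(1/25 - 1290) = 444*(-32249/25) = -14318556/25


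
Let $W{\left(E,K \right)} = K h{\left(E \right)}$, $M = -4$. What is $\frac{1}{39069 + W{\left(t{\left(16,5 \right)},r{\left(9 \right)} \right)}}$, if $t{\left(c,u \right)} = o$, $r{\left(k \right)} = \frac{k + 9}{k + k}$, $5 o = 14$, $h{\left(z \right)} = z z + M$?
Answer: $\frac{25}{976821} \approx 2.5593 \cdot 10^{-5}$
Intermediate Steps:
$h{\left(z \right)} = -4 + z^{2}$ ($h{\left(z \right)} = z z - 4 = z^{2} - 4 = -4 + z^{2}$)
$o = \frac{14}{5}$ ($o = \frac{1}{5} \cdot 14 = \frac{14}{5} \approx 2.8$)
$r{\left(k \right)} = \frac{9 + k}{2 k}$
$t{\left(c,u \right)} = \frac{14}{5}$
$W{\left(E,K \right)} = K \left(-4 + E^{2}\right)$
$\frac{1}{39069 + W{\left(t{\left(16,5 \right)},r{\left(9 \right)} \right)}} = \frac{1}{39069 + \frac{9 + 9}{2 \cdot 9} \left(-4 + \left(\frac{14}{5}\right)^{2}\right)} = \frac{1}{39069 + \frac{1}{2} \cdot \frac{1}{9} \cdot 18 \left(-4 + \frac{196}{25}\right)} = \frac{1}{39069 + 1 \cdot \frac{96}{25}} = \frac{1}{39069 + \frac{96}{25}} = \frac{1}{\frac{976821}{25}} = \frac{25}{976821}$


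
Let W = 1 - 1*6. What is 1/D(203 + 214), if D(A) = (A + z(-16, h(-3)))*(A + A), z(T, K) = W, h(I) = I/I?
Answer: 1/343608 ≈ 2.9103e-6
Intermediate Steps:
W = -5 (W = 1 - 6 = -5)
h(I) = 1
z(T, K) = -5
D(A) = 2*A*(-5 + A) (D(A) = (A - 5)*(A + A) = (-5 + A)*(2*A) = 2*A*(-5 + A))
1/D(203 + 214) = 1/(2*(203 + 214)*(-5 + (203 + 214))) = 1/(2*417*(-5 + 417)) = 1/(2*417*412) = 1/343608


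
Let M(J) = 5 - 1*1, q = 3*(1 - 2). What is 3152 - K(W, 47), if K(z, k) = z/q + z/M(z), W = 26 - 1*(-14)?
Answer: 9466/3 ≈ 3155.3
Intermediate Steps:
q = -3 (q = 3*(-1) = -3)
M(J) = 4 (M(J) = 5 - 1 = 4)
W = 40 (W = 26 + 14 = 40)
K(z, k) = -z/12 (K(z, k) = z/(-3) + z/4 = z*(-1/3) + z*(1/4) = -z/3 + z/4 = -z/12)
3152 - K(W, 47) = 3152 - (-1)*40/12 = 3152 - 1*(-10/3) = 3152 + 10/3 = 9466/3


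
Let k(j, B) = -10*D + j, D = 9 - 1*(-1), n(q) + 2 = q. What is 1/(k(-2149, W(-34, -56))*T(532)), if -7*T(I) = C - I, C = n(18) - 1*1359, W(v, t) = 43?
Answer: -7/4216875 ≈ -1.6600e-6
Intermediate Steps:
n(q) = -2 + q
D = 10 (D = 9 + 1 = 10)
C = -1343 (C = (-2 + 18) - 1*1359 = 16 - 1359 = -1343)
k(j, B) = -100 + j (k(j, B) = -10*10 + j = -100 + j)
T(I) = 1343/7 + I/7 (T(I) = -(-1343 - I)/7 = 1343/7 + I/7)
1/(k(-2149, W(-34, -56))*T(532)) = 1/((-100 - 2149)*(1343/7 + (⅐)*532)) = 1/((-2249)*(1343/7 + 76)) = -1/(2249*1875/7) = -1/2249*7/1875 = -7/4216875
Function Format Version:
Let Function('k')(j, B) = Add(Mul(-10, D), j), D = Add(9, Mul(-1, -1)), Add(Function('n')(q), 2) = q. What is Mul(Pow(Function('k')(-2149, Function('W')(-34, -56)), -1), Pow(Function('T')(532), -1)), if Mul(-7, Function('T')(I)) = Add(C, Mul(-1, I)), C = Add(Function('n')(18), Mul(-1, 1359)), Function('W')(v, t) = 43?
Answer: Rational(-7, 4216875) ≈ -1.6600e-6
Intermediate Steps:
Function('n')(q) = Add(-2, q)
D = 10 (D = Add(9, 1) = 10)
C = -1343 (C = Add(Add(-2, 18), Mul(-1, 1359)) = Add(16, -1359) = -1343)
Function('k')(j, B) = Add(-100, j) (Function('k')(j, B) = Add(Mul(-10, 10), j) = Add(-100, j))
Function('T')(I) = Add(Rational(1343, 7), Mul(Rational(1, 7), I)) (Function('T')(I) = Mul(Rational(-1, 7), Add(-1343, Mul(-1, I))) = Add(Rational(1343, 7), Mul(Rational(1, 7), I)))
Mul(Pow(Function('k')(-2149, Function('W')(-34, -56)), -1), Pow(Function('T')(532), -1)) = Mul(Pow(Add(-100, -2149), -1), Pow(Add(Rational(1343, 7), Mul(Rational(1, 7), 532)), -1)) = Mul(Pow(-2249, -1), Pow(Add(Rational(1343, 7), 76), -1)) = Mul(Rational(-1, 2249), Pow(Rational(1875, 7), -1)) = Mul(Rational(-1, 2249), Rational(7, 1875)) = Rational(-7, 4216875)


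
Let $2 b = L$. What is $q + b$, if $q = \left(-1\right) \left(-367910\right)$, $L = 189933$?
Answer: $\frac{925753}{2} \approx 4.6288 \cdot 10^{5}$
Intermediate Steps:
$b = \frac{189933}{2}$ ($b = \frac{1}{2} \cdot 189933 = \frac{189933}{2} \approx 94967.0$)
$q = 367910$
$q + b = 367910 + \frac{189933}{2} = \frac{925753}{2}$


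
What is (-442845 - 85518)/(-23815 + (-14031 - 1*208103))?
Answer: 16011/7453 ≈ 2.1483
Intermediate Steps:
(-442845 - 85518)/(-23815 + (-14031 - 1*208103)) = -528363/(-23815 + (-14031 - 208103)) = -528363/(-23815 - 222134) = -528363/(-245949) = -528363*(-1/245949) = 16011/7453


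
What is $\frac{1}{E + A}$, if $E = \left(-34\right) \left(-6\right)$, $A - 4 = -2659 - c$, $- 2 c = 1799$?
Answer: $- \frac{2}{3103} \approx -0.00064454$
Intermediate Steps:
$c = - \frac{1799}{2}$ ($c = \left(- \frac{1}{2}\right) 1799 = - \frac{1799}{2} \approx -899.5$)
$A = - \frac{3511}{2}$ ($A = 4 - \frac{3519}{2} = - \frac{3511}{2} \approx -1755.5$)
$E = 204$
$\frac{1}{E + A} = \frac{1}{204 - \frac{3511}{2}} = \frac{1}{- \frac{3103}{2}} = - \frac{2}{3103}$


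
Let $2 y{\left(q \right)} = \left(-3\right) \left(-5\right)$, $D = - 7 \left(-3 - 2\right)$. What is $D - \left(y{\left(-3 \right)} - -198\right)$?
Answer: $- \frac{341}{2} \approx -170.5$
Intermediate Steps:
$D = 35$ ($D = \left(-7\right) \left(-5\right) = 35$)
$y{\left(q \right)} = \frac{15}{2}$ ($y{\left(q \right)} = \frac{\left(-3\right) \left(-5\right)}{2} = \frac{1}{2} \cdot 15 = \frac{15}{2}$)
$D - \left(y{\left(-3 \right)} - -198\right) = 35 - \left(\frac{15}{2} - -198\right) = 35 - \left(\frac{15}{2} + 198\right) = 35 - \frac{411}{2} = - \frac{341}{2}$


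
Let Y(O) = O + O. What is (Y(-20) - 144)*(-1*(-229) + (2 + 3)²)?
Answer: -46736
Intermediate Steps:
Y(O) = 2*O
(Y(-20) - 144)*(-1*(-229) + (2 + 3)²) = (2*(-20) - 144)*(-1*(-229) + (2 + 3)²) = (-40 - 144)*(229 + 5²) = -184*(229 + 25) = -184*254 = -46736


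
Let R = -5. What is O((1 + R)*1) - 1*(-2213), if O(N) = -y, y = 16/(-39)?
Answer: 86323/39 ≈ 2213.4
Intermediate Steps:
y = -16/39 (y = 16*(-1/39) = -16/39 ≈ -0.41026)
O(N) = 16/39 (O(N) = -1*(-16/39) = 16/39)
O((1 + R)*1) - 1*(-2213) = 16/39 - 1*(-2213) = 16/39 + 2213 = 86323/39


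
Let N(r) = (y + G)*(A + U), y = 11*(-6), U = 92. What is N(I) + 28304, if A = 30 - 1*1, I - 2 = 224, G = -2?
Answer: 20076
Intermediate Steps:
y = -66
I = 226 (I = 2 + 224 = 226)
A = 29 (A = 30 - 1 = 29)
N(r) = -8228 (N(r) = (-66 - 2)*(29 + 92) = -68*121 = -8228)
N(I) + 28304 = -8228 + 28304 = 20076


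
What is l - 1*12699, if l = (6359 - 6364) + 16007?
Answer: 3303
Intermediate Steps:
l = 16002 (l = -5 + 16007 = 16002)
l - 1*12699 = 16002 - 1*12699 = 16002 - 12699 = 3303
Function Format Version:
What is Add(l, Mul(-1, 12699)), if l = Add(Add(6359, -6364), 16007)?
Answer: 3303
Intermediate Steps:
l = 16002 (l = Add(-5, 16007) = 16002)
Add(l, Mul(-1, 12699)) = Add(16002, Mul(-1, 12699)) = Add(16002, -12699) = 3303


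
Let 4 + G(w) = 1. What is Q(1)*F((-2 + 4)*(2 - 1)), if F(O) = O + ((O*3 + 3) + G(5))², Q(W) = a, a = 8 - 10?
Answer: -76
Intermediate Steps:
a = -2
G(w) = -3 (G(w) = -4 + 1 = -3)
Q(W) = -2
F(O) = O + 9*O² (F(O) = O + ((O*3 + 3) - 3)² = O + ((3*O + 3) - 3)² = O + ((3 + 3*O) - 3)² = O + (3*O)² = O + 9*O²)
Q(1)*F((-2 + 4)*(2 - 1)) = -2*(-2 + 4)*(2 - 1)*(1 + 9*((-2 + 4)*(2 - 1))) = -2*2*1*(1 + 9*(2*1)) = -4*(1 + 9*2) = -4*(1 + 18) = -4*19 = -2*38 = -76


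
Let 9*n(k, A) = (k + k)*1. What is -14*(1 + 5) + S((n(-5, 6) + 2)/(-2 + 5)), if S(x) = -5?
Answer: -89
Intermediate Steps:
n(k, A) = 2*k/9 (n(k, A) = ((k + k)*1)/9 = ((2*k)*1)/9 = (2*k)/9 = 2*k/9)
-14*(1 + 5) + S((n(-5, 6) + 2)/(-2 + 5)) = -14*(1 + 5) - 5 = -14*6 - 5 = -84 - 5 = -89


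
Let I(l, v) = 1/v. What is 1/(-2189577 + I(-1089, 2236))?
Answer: -2236/4895894171 ≈ -4.5671e-7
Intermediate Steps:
1/(-2189577 + I(-1089, 2236)) = 1/(-2189577 + 1/2236) = 1/(-4895894171/2236) = -2236/4895894171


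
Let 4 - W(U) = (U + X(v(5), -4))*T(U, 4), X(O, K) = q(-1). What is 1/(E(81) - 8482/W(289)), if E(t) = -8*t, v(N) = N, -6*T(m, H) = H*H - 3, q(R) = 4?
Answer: -3833/2534676 ≈ -0.0015122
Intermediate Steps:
T(m, H) = ½ - H²/6 (T(m, H) = -(H*H - 3)/6 = -(H² - 3)/6 = -(-3 + H²)/6 = ½ - H²/6)
X(O, K) = 4
W(U) = 38/3 + 13*U/6 (W(U) = 4 - (U + 4)*(½ - ⅙*4²) = 4 - (4 + U)*(½ - ⅙*16) = 4 - (4 + U)*(½ - 8/3) = 4 - (4 + U)*(-13)/6 = 4 - (-26/3 - 13*U/6) = 4 + (26/3 + 13*U/6) = 38/3 + 13*U/6)
1/(E(81) - 8482/W(289)) = 1/(-8*81 - 8482/(38/3 + (13/6)*289)) = 1/(-648 - 8482/(38/3 + 3757/6)) = 1/(-648 - 8482/3833/6) = 1/(-648 - 8482*6/3833) = 1/(-648 - 50892/3833) = 1/(-2534676/3833) = -3833/2534676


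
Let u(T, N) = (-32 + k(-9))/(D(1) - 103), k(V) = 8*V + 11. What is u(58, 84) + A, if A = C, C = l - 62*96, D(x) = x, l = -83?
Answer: -205159/34 ≈ -6034.1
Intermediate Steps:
k(V) = 11 + 8*V
u(T, N) = 31/34 (u(T, N) = (-32 + (11 + 8*(-9)))/(1 - 103) = (-32 + (11 - 72))/(-102) = (-32 - 61)*(-1/102) = -93*(-1/102) = 31/34)
C = -6035 (C = -83 - 62*96 = -83 - 5952 = -6035)
A = -6035
u(58, 84) + A = 31/34 - 6035 = -205159/34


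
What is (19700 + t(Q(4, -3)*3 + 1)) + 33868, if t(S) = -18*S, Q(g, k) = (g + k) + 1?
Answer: 53442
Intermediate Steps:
Q(g, k) = 1 + g + k
(19700 + t(Q(4, -3)*3 + 1)) + 33868 = (19700 - 18*((1 + 4 - 3)*3 + 1)) + 33868 = (19700 - 18*(2*3 + 1)) + 33868 = (19700 - 18*(6 + 1)) + 33868 = (19700 - 18*7) + 33868 = (19700 - 126) + 33868 = 19574 + 33868 = 53442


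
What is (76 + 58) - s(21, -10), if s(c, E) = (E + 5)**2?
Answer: 109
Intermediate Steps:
s(c, E) = (5 + E)**2
(76 + 58) - s(21, -10) = (76 + 58) - (5 - 10)**2 = 134 - 1*(-5)**2 = 134 - 1*25 = 134 - 25 = 109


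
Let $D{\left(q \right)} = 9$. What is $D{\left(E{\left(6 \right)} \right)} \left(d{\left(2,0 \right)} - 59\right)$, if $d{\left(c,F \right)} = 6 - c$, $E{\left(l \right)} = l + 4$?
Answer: $-495$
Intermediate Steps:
$E{\left(l \right)} = 4 + l$
$D{\left(E{\left(6 \right)} \right)} \left(d{\left(2,0 \right)} - 59\right) = 9 \left(\left(6 - 2\right) - 59\right) = 9 \left(4 - 59\right) = 9 \left(-55\right) = -495$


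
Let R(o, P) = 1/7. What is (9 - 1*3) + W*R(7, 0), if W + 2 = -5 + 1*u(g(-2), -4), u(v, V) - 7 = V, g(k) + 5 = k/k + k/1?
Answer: 38/7 ≈ 5.4286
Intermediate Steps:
g(k) = -4 + k (g(k) = -5 + (k/k + k/1) = -5 + (1 + k*1) = -5 + (1 + k) = -4 + k)
u(v, V) = 7 + V
R(o, P) = 1/7
W = -4 (W = -2 + (-5 + 1*(7 - 4)) = -2 + (-5 + 1*3) = -2 + (-5 + 3) = -2 - 2 = -4)
(9 - 1*3) + W*R(7, 0) = (9 - 1*3) - 4*1/7 = (9 - 3) - 4/7 = 6 - 4/7 = 38/7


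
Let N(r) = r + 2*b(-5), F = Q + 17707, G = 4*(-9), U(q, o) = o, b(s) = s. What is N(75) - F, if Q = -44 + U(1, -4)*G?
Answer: -17742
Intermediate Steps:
G = -36
Q = 100 (Q = -44 - 4*(-36) = -44 + 144 = 100)
F = 17807 (F = 100 + 17707 = 17807)
N(r) = -10 + r (N(r) = r + 2*(-5) = r - 10 = -10 + r)
N(75) - F = (-10 + 75) - 1*17807 = 65 - 17807 = -17742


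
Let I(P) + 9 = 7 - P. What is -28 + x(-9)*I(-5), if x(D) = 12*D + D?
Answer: -379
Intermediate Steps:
I(P) = -2 - P (I(P) = -9 + (7 - P) = -2 - P)
x(D) = 13*D
-28 + x(-9)*I(-5) = -28 + (13*(-9))*(-2 - 1*(-5)) = -28 - 117*(-2 + 5) = -28 - 117*3 = -28 - 351 = -379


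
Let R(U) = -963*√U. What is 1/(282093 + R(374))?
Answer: 94031/26409874881 + 107*√374/8803291627 ≈ 3.7955e-6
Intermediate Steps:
1/(282093 + R(374)) = 1/(282093 - 963*√374)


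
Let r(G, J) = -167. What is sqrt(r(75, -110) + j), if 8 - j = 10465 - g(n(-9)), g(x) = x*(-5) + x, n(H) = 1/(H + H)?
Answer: I*sqrt(95614)/3 ≈ 103.07*I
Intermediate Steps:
n(H) = 1/(2*H)
g(x) = -4*x (g(x) = -5*x + x = -4*x)
j = -94111/9 (j = 8 - (10465 - (-4)*(1/2)/(-9)) = 8 - (10465 - (-4)*(1/2)*(-1/9)) = 8 - (10465 - (-4)*(-1)/18) = 8 - (10465 - 1*2/9) = 8 - (10465 - 2/9) = 8 - 1*94183/9 = 8 - 94183/9 = -94111/9 ≈ -10457.)
sqrt(r(75, -110) + j) = sqrt(-167 - 94111/9) = sqrt(-95614/9) = I*sqrt(95614)/3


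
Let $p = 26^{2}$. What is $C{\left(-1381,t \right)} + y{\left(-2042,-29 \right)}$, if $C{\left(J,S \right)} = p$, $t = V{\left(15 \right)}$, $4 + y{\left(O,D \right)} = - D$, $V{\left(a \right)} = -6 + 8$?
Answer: $701$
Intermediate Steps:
$V{\left(a \right)} = 2$
$y{\left(O,D \right)} = -4 - D$
$t = 2$
$p = 676$
$C{\left(J,S \right)} = 676$
$C{\left(-1381,t \right)} + y{\left(-2042,-29 \right)} = 676 - -25 = 676 + \left(-4 + 29\right) = 676 + 25 = 701$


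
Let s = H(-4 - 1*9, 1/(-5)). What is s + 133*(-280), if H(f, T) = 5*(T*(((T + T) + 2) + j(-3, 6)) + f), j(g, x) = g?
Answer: -186518/5 ≈ -37304.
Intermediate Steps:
H(f, T) = 5*f + 5*T*(-1 + 2*T) (H(f, T) = 5*(T*(((T + T) + 2) - 3) + f) = 5*(T*((2*T + 2) - 3) + f) = 5*(T*((2 + 2*T) - 3) + f) = 5*(T*(-1 + 2*T) + f) = 5*(f + T*(-1 + 2*T)) = 5*f + 5*T*(-1 + 2*T))
s = -318/5 (s = -5/(-5) + 5*(-4 - 1*9) + 10*(1/(-5))² = -5*(-⅕) + 5*(-4 - 9) + 10*(-⅕)² = 1 + 5*(-13) + 10*(1/25) = 1 - 65 + ⅖ = -318/5 ≈ -63.600)
s + 133*(-280) = -318/5 + 133*(-280) = -318/5 - 37240 = -186518/5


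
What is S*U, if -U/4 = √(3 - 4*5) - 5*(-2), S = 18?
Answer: -720 - 72*I*√17 ≈ -720.0 - 296.86*I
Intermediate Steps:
U = -40 - 4*I*√17 (U = -4*(√(3 - 4*5) - 5*(-2)) = -4*(√(3 - 20) + 10) = -4*(√(-17) + 10) = -4*(I*√17 + 10) = -4*(10 + I*√17) = -40 - 4*I*√17 ≈ -40.0 - 16.492*I)
S*U = 18*(-40 - 4*I*√17) = -720 - 72*I*√17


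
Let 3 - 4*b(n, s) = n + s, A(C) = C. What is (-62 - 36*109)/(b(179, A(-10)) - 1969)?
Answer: 7972/4021 ≈ 1.9826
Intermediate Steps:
b(n, s) = 3/4 - n/4 - s/4 (b(n, s) = 3/4 - (n + s)/4 = 3/4 + (-n/4 - s/4) = 3/4 - n/4 - s/4)
(-62 - 36*109)/(b(179, A(-10)) - 1969) = (-62 - 36*109)/((3/4 - 1/4*179 - 1/4*(-10)) - 1969) = (-62 - 3924)/((3/4 - 179/4 + 5/2) - 1969) = -3986/(-83/2 - 1969) = -3986/(-4021/2) = -3986*(-2/4021) = 7972/4021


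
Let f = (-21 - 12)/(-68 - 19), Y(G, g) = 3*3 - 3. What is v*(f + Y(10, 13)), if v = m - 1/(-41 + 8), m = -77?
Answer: -469900/957 ≈ -491.01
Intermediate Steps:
Y(G, g) = 6 (Y(G, g) = 9 - 3 = 6)
f = 11/29 (f = -33/(-87) = -33*(-1/87) = 11/29 ≈ 0.37931)
v = -2540/33 (v = -77 - 1/(-41 + 8) = -77 - 1/(-33) = -77 - 1*(-1/33) = -77 + 1/33 = -2540/33 ≈ -76.970)
v*(f + Y(10, 13)) = -2540*(11/29 + 6)/33 = -2540/33*185/29 = -469900/957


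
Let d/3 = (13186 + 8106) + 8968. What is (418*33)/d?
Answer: 2299/15130 ≈ 0.15195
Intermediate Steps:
d = 90780 (d = 3*((13186 + 8106) + 8968) = 3*(21292 + 8968) = 3*30260 = 90780)
(418*33)/d = (418*33)/90780 = 13794*(1/90780) = 2299/15130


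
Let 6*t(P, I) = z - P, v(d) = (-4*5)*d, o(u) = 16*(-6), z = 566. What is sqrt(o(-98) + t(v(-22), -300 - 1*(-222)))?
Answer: 5*I*sqrt(3) ≈ 8.6602*I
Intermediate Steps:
o(u) = -96
v(d) = -20*d
t(P, I) = 283/3 - P/6 (t(P, I) = (566 - P)/6 = 283/3 - P/6)
sqrt(o(-98) + t(v(-22), -300 - 1*(-222))) = sqrt(-96 + (283/3 - (-10)*(-22)/3)) = sqrt(-96 + (283/3 - 1/6*440)) = sqrt(-96 + (283/3 - 220/3)) = sqrt(-96 + 21) = sqrt(-75) = 5*I*sqrt(3)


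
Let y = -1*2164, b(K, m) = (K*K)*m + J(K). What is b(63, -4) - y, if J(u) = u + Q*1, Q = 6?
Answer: -13643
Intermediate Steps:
J(u) = 6 + u (J(u) = u + 6*1 = u + 6 = 6 + u)
b(K, m) = 6 + K + m*K**2 (b(K, m) = (K*K)*m + (6 + K) = K**2*m + (6 + K) = m*K**2 + (6 + K) = 6 + K + m*K**2)
y = -2164
b(63, -4) - y = (6 + 63 - 4*63**2) - 1*(-2164) = (6 + 63 - 4*3969) + 2164 = (6 + 63 - 15876) + 2164 = -15807 + 2164 = -13643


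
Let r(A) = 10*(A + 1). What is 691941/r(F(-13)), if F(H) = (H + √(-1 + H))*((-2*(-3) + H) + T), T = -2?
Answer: 40824519/75290 + 6227469*I*√14/150580 ≈ 542.23 + 154.74*I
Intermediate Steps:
F(H) = (4 + H)*(H + √(-1 + H)) (F(H) = (H + √(-1 + H))*((-2*(-3) + H) - 2) = (H + √(-1 + H))*((6 + H) - 2) = (H + √(-1 + H))*(4 + H) = (4 + H)*(H + √(-1 + H)))
r(A) = 10 + 10*A (r(A) = 10*(1 + A) = 10 + 10*A)
691941/r(F(-13)) = 691941/(10 + 10*((-13)² + 4*(-13) + 4*√(-1 - 13) - 13*√(-1 - 13))) = 691941/(10 + 10*(169 - 52 + 4*√(-14) - 13*I*√14)) = 691941/(10 + 10*(169 - 52 + 4*(I*√14) - 13*I*√14)) = 691941/(10 + 10*(169 - 52 + 4*I*√14 - 13*I*√14)) = 691941/(10 + 10*(117 - 9*I*√14)) = 691941/(10 + (1170 - 90*I*√14)) = 691941/(1180 - 90*I*√14)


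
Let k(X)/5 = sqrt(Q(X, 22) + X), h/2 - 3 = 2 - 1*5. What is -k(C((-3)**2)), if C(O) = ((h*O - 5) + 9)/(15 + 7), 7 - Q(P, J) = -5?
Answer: -5*sqrt(1474)/11 ≈ -17.451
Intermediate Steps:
Q(P, J) = 12 (Q(P, J) = 7 - 1*(-5) = 7 + 5 = 12)
h = 0 (h = 6 + 2*(2 - 1*5) = 6 + 2*(2 - 5) = 6 + 2*(-3) = 6 - 6 = 0)
C(O) = 2/11 (C(O) = ((0*O - 5) + 9)/(15 + 7) = ((0 - 5) + 9)/22 = (-5 + 9)*(1/22) = 4*(1/22) = 2/11)
k(X) = 5*sqrt(12 + X)
-k(C((-3)**2)) = -5*sqrt(12 + 2/11) = -5*sqrt(134/11) = -5*sqrt(1474)/11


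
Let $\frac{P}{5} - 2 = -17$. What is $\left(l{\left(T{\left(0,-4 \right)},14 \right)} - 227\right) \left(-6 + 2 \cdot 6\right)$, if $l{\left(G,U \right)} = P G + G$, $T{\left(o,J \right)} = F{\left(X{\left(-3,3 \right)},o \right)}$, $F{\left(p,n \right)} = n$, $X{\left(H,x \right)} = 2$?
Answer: $-1362$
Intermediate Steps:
$P = -75$ ($P = 10 + 5 \left(-17\right) = 10 - 85 = -75$)
$T{\left(o,J \right)} = o$
$l{\left(G,U \right)} = - 74 G$ ($l{\left(G,U \right)} = - 75 G + G = - 74 G$)
$\left(l{\left(T{\left(0,-4 \right)},14 \right)} - 227\right) \left(-6 + 2 \cdot 6\right) = \left(\left(-74\right) 0 - 227\right) \left(-6 + 2 \cdot 6\right) = \left(0 - 227\right) \left(-6 + 12\right) = \left(-227\right) 6 = -1362$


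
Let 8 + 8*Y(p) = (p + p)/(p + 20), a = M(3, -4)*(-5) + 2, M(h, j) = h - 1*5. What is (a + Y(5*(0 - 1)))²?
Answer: 17161/144 ≈ 119.17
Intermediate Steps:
M(h, j) = -5 + h (M(h, j) = h - 5 = -5 + h)
a = 12 (a = (-5 + 3)*(-5) + 2 = -2*(-5) + 2 = 10 + 2 = 12)
Y(p) = -1 + p/(4*(20 + p)) (Y(p) = -1 + ((p + p)/(p + 20))/8 = -1 + ((2*p)/(20 + p))/8 = -1 + (2*p/(20 + p))/8 = -1 + p/(4*(20 + p)))
(a + Y(5*(0 - 1)))² = (12 + (-80 - 15*(0 - 1))/(4*(20 + 5*(0 - 1))))² = (12 + (-80 - 15*(-1))/(4*(20 + 5*(-1))))² = (12 + (-80 - 3*(-5))/(4*(20 - 5)))² = (12 + (¼)*(-80 + 15)/15)² = (12 + (¼)*(1/15)*(-65))² = (12 - 13/12)² = (131/12)² = 17161/144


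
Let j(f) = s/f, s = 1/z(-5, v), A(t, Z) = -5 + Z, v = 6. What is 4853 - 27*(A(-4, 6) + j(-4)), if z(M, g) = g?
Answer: 38617/8 ≈ 4827.1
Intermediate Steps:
s = ⅙ (s = 1/6 = ⅙ ≈ 0.16667)
j(f) = 1/(6*f)
4853 - 27*(A(-4, 6) + j(-4)) = 4853 - 27*((-5 + 6) + (⅙)/(-4)) = 4853 - 27*(1 + (⅙)*(-¼)) = 4853 - 27*(1 - 1/24) = 4853 - 27*23/24 = 4853 - 1*207/8 = 4853 - 207/8 = 38617/8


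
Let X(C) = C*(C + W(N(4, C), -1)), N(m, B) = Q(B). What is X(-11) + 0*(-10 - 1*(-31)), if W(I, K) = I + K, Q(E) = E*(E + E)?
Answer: -2530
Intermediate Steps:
Q(E) = 2*E² (Q(E) = E*(2*E) = 2*E²)
N(m, B) = 2*B²
X(C) = C*(-1 + C + 2*C²) (X(C) = C*(C + (2*C² - 1)) = C*(C + (-1 + 2*C²)) = C*(-1 + C + 2*C²))
X(-11) + 0*(-10 - 1*(-31)) = -11*(-1 - 11 + 2*(-11)²) + 0*(-10 - 1*(-31)) = -11*(-1 - 11 + 2*121) + 0*(-10 + 31) = -11*(-1 - 11 + 242) + 0*21 = -11*230 + 0 = -2530 + 0 = -2530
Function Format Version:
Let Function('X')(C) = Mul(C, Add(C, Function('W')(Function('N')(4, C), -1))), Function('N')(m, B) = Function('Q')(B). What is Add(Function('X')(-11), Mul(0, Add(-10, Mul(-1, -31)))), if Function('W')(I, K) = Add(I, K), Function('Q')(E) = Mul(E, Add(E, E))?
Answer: -2530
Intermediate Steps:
Function('Q')(E) = Mul(2, Pow(E, 2)) (Function('Q')(E) = Mul(E, Mul(2, E)) = Mul(2, Pow(E, 2)))
Function('N')(m, B) = Mul(2, Pow(B, 2))
Function('X')(C) = Mul(C, Add(-1, C, Mul(2, Pow(C, 2)))) (Function('X')(C) = Mul(C, Add(C, Add(Mul(2, Pow(C, 2)), -1))) = Mul(C, Add(C, Add(-1, Mul(2, Pow(C, 2))))) = Mul(C, Add(-1, C, Mul(2, Pow(C, 2)))))
Add(Function('X')(-11), Mul(0, Add(-10, Mul(-1, -31)))) = Add(Mul(-11, Add(-1, -11, Mul(2, Pow(-11, 2)))), Mul(0, Add(-10, Mul(-1, -31)))) = Add(Mul(-11, Add(-1, -11, Mul(2, 121))), Mul(0, Add(-10, 31))) = Add(Mul(-11, Add(-1, -11, 242)), Mul(0, 21)) = Add(Mul(-11, 230), 0) = Add(-2530, 0) = -2530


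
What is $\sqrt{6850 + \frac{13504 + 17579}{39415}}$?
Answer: $\frac{\sqrt{10642989377695}}{39415} \approx 82.77$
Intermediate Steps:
$\sqrt{6850 + \frac{13504 + 17579}{39415}} = \sqrt{6850 + 31083 \cdot \frac{1}{39415}} = \sqrt{6850 + \frac{31083}{39415}} = \sqrt{\frac{270023833}{39415}} = \frac{\sqrt{10642989377695}}{39415}$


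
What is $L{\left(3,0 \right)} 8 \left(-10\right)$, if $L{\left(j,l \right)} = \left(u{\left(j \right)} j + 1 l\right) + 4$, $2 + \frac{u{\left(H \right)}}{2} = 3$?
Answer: $-800$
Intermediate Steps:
$u{\left(H \right)} = 2$ ($u{\left(H \right)} = -4 + 2 \cdot 3 = -4 + 6 = 2$)
$L{\left(j,l \right)} = 4 + l + 2 j$ ($L{\left(j,l \right)} = \left(2 j + 1 l\right) + 4 = \left(2 j + l\right) + 4 = \left(l + 2 j\right) + 4 = 4 + l + 2 j$)
$L{\left(3,0 \right)} 8 \left(-10\right) = \left(4 + 0 + 2 \cdot 3\right) 8 \left(-10\right) = \left(4 + 0 + 6\right) 8 \left(-10\right) = 10 \cdot 8 \left(-10\right) = 80 \left(-10\right) = -800$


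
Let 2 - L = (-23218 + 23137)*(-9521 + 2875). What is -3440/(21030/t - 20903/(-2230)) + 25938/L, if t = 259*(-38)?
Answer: -10161888760679797/21375557561506 ≈ -475.40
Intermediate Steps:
L = -538324 (L = 2 - (-23218 + 23137)*(-9521 + 2875) = 2 - (-81)*(-6646) = 2 - 1*538326 = 2 - 538326 = -538324)
t = -9842
-3440/(21030/t - 20903/(-2230)) + 25938/L = -3440/(21030/(-9842) - 20903/(-2230)) + 25938/(-538324) = -3440/(21030*(-1/9842) - 20903*(-1/2230)) + 25938*(-1/538324) = -3440/(-10515/4921 + 20903/2230) - 12969/269162 = -3440/79415213/10973830 - 12969/269162 = -3440*10973830/79415213 - 12969/269162 = -37749975200/79415213 - 12969/269162 = -10161888760679797/21375557561506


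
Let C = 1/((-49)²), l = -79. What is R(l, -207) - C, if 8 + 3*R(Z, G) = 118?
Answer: 264107/7203 ≈ 36.666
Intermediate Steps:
R(Z, G) = 110/3 (R(Z, G) = -8/3 + (⅓)*118 = -8/3 + 118/3 = 110/3)
C = 1/2401 ≈ 0.00041649
R(l, -207) - C = 110/3 - 1*1/2401 = 110/3 - 1/2401 = 264107/7203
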